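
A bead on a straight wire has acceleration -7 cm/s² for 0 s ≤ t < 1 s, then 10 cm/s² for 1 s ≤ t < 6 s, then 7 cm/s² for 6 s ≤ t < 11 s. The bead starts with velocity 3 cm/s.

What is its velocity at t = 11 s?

Δv equals the area under the a-t graph; then v = v₀ + Δv.
0–1 s: -7 × 1 = -7 cm/s
1–6 s: 10 × 5 = 50 cm/s
6–11 s: 7 × 5 = 35 cm/s
Δv = 78 cm/s, so v(11) = 3 + (78) = 81 cm/s.

81 cm/s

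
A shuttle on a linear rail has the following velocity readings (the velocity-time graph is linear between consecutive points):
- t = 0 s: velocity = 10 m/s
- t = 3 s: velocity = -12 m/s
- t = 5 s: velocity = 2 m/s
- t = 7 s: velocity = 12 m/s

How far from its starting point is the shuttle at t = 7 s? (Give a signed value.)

1 m

Net displacement equals the area under the velocity-time graph (areas below the axis count negative).
0–3 s: ½(10 + -12)(3) = -3 m
3–5 s: ½(-12 + 2)(2) = -10 m
5–7 s: ½(2 + 12)(2) = 14 m
Net displacement = 1 m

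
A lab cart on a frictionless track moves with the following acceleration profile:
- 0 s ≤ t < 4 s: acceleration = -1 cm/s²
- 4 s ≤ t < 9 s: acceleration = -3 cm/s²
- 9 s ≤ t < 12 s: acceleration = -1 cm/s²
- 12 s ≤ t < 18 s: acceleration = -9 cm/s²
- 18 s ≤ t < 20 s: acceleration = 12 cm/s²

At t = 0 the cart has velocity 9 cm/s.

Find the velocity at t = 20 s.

-43 cm/s

Δv equals the area under the a-t graph; then v = v₀ + Δv.
0–4 s: -1 × 4 = -4 cm/s
4–9 s: -3 × 5 = -15 cm/s
9–12 s: -1 × 3 = -3 cm/s
12–18 s: -9 × 6 = -54 cm/s
18–20 s: 12 × 2 = 24 cm/s
Δv = -52 cm/s, so v(20) = 9 + (-52) = -43 cm/s.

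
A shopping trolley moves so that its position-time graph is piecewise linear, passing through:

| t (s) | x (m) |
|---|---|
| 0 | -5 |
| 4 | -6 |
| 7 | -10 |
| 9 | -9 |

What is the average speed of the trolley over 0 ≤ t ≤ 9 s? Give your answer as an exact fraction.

2/3 m/s

Average speed = (total path length)/(elapsed time); on a piecewise-linear x-t graph the path length is Σ|Δx|.
0–4 s: |Δx| = |-6 − -5| = 1 m
4–7 s: |Δx| = |-10 − -6| = 4 m
7–9 s: |Δx| = |-9 − -10| = 1 m
Total path = 6 m; average speed = 6/9 = 2/3 m/s.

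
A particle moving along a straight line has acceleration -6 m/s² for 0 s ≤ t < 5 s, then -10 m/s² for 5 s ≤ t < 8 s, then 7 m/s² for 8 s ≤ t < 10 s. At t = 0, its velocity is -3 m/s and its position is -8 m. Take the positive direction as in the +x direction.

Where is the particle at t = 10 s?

-354 m

On each constant-a segment, Δv = aΔt and Δx = v₀Δt + ½aΔt²; chain segment to segment.
0–5 s: v starts -3 m/s; Δx = -3·5 + ½·-6·5² = -90 m; v ends -33 m/s.
5–8 s: v starts -33 m/s; Δx = -33·3 + ½·-10·3² = -144 m; v ends -63 m/s.
8–10 s: v starts -63 m/s; Δx = -63·2 + ½·7·2² = -112 m; v ends -49 m/s.
x(10) = -8 + Σ Δx = -354 m.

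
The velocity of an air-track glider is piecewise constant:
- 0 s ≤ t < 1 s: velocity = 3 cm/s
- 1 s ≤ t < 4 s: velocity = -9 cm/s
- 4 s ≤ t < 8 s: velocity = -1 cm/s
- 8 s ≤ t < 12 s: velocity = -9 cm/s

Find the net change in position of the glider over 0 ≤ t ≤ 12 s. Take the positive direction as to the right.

Displacement is the signed area under the v-t curve.
0–1 s: 3 × 1 = 3 cm
1–4 s: -9 × 3 = -27 cm
4–8 s: -1 × 4 = -4 cm
8–12 s: -9 × 4 = -36 cm
Net displacement = -64 cm

-64 cm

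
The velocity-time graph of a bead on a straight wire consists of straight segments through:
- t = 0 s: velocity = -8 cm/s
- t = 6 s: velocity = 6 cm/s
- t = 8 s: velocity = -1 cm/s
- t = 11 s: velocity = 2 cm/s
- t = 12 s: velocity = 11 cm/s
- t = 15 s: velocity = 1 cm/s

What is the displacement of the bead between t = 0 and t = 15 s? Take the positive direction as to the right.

Net displacement equals the area under the velocity-time graph (areas below the axis count negative).
0–6 s: ½(-8 + 6)(6) = -6 cm
6–8 s: ½(6 + -1)(2) = 5 cm
8–11 s: ½(-1 + 2)(3) = 1.5 cm
11–12 s: ½(2 + 11)(1) = 6.5 cm
12–15 s: ½(11 + 1)(3) = 18 cm
Net displacement = 25 cm

25 cm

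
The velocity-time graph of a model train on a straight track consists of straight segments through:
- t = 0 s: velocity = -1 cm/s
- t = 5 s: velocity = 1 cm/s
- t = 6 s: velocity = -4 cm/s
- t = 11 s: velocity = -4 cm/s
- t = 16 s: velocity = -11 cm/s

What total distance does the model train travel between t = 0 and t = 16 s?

61.7 cm

Distance (not displacement) is the total path length: add the absolute areas under v-t.
0–5 s: v = 0 at t = 2.5 s; triangle areas 1.25 + 1.25 = 2.5 cm
5–6 s: v = 0 at t = 5.2 s; triangle areas 0.1 + 1.6 = 1.7 cm
6–11 s: |-4| × 5 = 20 cm
11–16 s: |½(-4 + -11)(5)| = 37.5 cm
Total distance = 61.7 cm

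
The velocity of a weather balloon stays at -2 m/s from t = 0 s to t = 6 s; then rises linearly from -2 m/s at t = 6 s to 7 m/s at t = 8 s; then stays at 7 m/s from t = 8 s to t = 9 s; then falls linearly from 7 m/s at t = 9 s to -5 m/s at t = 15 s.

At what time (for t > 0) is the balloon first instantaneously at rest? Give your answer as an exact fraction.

t = 58/9 s

v changes sign on 6–8 s (from -2 to 7); the graph is linear there, so v = 0 at t = 6 + (2)·(8 − 6)/(7 − -2) = 58/9 s.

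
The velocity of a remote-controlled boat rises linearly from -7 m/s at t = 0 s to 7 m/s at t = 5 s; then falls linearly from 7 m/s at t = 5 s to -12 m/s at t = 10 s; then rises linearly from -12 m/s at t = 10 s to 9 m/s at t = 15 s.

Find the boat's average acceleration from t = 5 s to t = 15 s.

0.2 m/s²

Average acceleration = Δv/Δt = (9 − 7)/(15 − 5) = 0.2 m/s².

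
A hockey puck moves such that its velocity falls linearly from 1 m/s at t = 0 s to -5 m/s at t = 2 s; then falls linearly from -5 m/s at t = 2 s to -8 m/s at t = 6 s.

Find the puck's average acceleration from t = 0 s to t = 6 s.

Average acceleration = Δv/Δt = (-8 − 1)/(6 − 0) = -1.5 m/s².

-1.5 m/s²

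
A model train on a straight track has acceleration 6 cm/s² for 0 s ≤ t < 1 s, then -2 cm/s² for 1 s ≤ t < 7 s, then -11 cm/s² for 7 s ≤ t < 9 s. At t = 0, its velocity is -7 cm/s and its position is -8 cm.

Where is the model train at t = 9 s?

-102 cm

On each constant-a segment, Δv = aΔt and Δx = v₀Δt + ½aΔt²; chain segment to segment.
0–1 s: v starts -7 cm/s; Δx = -7·1 + ½·6·1² = -4 cm; v ends -1 cm/s.
1–7 s: v starts -1 cm/s; Δx = -1·6 + ½·-2·6² = -42 cm; v ends -13 cm/s.
7–9 s: v starts -13 cm/s; Δx = -13·2 + ½·-11·2² = -48 cm; v ends -35 cm/s.
x(9) = -8 + Σ Δx = -102 cm.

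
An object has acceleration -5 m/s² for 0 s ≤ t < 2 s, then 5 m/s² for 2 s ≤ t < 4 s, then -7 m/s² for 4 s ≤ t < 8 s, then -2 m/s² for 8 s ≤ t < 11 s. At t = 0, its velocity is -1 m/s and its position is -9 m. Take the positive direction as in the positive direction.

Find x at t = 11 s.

On each constant-a segment, Δv = aΔt and Δx = v₀Δt + ½aΔt²; chain segment to segment.
0–2 s: v starts -1 m/s; Δx = -1·2 + ½·-5·2² = -12 m; v ends -11 m/s.
2–4 s: v starts -11 m/s; Δx = -11·2 + ½·5·2² = -12 m; v ends -1 m/s.
4–8 s: v starts -1 m/s; Δx = -1·4 + ½·-7·4² = -60 m; v ends -29 m/s.
8–11 s: v starts -29 m/s; Δx = -29·3 + ½·-2·3² = -96 m; v ends -35 m/s.
x(11) = -9 + Σ Δx = -189 m.

-189 m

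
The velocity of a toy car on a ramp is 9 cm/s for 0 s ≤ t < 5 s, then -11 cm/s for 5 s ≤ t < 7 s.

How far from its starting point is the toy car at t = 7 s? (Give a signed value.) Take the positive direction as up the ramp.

Displacement is the signed area under the v-t curve.
0–5 s: 9 × 5 = 45 cm
5–7 s: -11 × 2 = -22 cm
Net displacement = 23 cm

23 cm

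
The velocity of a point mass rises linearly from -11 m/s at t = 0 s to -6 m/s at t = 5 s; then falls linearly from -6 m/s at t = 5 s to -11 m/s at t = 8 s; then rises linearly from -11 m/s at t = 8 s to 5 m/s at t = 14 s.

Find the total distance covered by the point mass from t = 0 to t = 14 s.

Distance (not displacement) is the total path length: add the absolute areas under v-t.
0–5 s: |½(-11 + -6)(5)| = 42.5 m
5–8 s: |½(-6 + -11)(3)| = 25.5 m
8–14 s: v = 0 at t = 12.125 s; triangle areas 22.6875 + 4.6875 = 27.375 m
Total distance = 95.375 m

95.375 m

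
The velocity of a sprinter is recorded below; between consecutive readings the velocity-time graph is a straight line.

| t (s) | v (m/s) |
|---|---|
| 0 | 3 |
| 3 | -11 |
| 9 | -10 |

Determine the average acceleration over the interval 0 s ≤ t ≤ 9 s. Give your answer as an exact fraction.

-13/9 m/s²

Average acceleration = Δv/Δt = (-10 − 3)/(9 − 0) = -13/9 m/s².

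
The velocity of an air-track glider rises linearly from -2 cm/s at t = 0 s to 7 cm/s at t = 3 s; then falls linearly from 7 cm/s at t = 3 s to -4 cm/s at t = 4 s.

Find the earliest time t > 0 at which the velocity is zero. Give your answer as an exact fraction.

t = 2/3 s

v changes sign on 0–3 s (from -2 to 7); the graph is linear there, so v = 0 at t = 0 + (2)·(3 − 0)/(7 − -2) = 2/3 s.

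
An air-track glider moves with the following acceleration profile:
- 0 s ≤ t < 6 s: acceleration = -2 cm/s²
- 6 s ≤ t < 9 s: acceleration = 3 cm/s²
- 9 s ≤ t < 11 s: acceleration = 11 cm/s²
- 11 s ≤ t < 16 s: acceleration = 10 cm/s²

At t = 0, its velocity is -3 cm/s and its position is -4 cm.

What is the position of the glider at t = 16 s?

125.5 cm

On each constant-a segment, Δv = aΔt and Δx = v₀Δt + ½aΔt²; chain segment to segment.
0–6 s: v starts -3 cm/s; Δx = -3·6 + ½·-2·6² = -54 cm; v ends -15 cm/s.
6–9 s: v starts -15 cm/s; Δx = -15·3 + ½·3·3² = -31.5 cm; v ends -6 cm/s.
9–11 s: v starts -6 cm/s; Δx = -6·2 + ½·11·2² = 10 cm; v ends 16 cm/s.
11–16 s: v starts 16 cm/s; Δx = 16·5 + ½·10·5² = 205 cm; v ends 66 cm/s.
x(16) = -4 + Σ Δx = 125.5 cm.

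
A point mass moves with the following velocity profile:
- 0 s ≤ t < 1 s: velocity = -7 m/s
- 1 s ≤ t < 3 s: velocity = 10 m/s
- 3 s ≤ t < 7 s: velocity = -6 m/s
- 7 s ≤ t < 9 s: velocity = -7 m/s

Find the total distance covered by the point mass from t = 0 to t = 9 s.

65 m

Total distance travelled is ∫|v| dt — sum the magnitudes of each area piece.
0–1 s: |-7| × 1 = 7 m
1–3 s: |10| × 2 = 20 m
3–7 s: |-6| × 4 = 24 m
7–9 s: |-7| × 2 = 14 m
Total distance = 65 m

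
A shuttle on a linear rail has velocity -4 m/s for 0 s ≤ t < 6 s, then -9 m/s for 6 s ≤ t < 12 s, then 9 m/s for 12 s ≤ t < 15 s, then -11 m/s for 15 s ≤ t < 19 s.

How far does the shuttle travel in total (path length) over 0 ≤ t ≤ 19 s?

Total distance travelled is ∫|v| dt — sum the magnitudes of each area piece.
0–6 s: |-4| × 6 = 24 m
6–12 s: |-9| × 6 = 54 m
12–15 s: |9| × 3 = 27 m
15–19 s: |-11| × 4 = 44 m
Total distance = 149 m

149 m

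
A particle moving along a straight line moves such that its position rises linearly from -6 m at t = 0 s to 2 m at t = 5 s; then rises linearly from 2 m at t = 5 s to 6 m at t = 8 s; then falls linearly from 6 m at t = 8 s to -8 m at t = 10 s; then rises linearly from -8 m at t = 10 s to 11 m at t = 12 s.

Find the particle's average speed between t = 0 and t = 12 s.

Average speed = (total path length)/(elapsed time); on a piecewise-linear x-t graph the path length is Σ|Δx|.
0–5 s: |Δx| = |2 − -6| = 8 m
5–8 s: |Δx| = |6 − 2| = 4 m
8–10 s: |Δx| = |-8 − 6| = 14 m
10–12 s: |Δx| = |11 − -8| = 19 m
Total path = 45 m; average speed = 45/12 = 3.75 m/s.

3.75 m/s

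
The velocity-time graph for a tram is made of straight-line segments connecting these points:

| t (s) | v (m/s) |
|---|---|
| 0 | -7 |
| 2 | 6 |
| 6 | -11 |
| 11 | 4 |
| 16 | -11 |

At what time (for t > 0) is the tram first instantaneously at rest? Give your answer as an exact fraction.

t = 14/13 s

v changes sign on 0–2 s (from -7 to 6); the graph is linear there, so v = 0 at t = 0 + (7)·(2 − 0)/(6 − -7) = 14/13 s.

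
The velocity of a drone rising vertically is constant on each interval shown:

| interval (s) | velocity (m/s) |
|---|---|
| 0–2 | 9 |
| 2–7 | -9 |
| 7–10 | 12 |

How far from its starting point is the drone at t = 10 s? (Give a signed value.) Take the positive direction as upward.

9 m

Displacement is the signed area under the v-t curve.
0–2 s: 9 × 2 = 18 m
2–7 s: -9 × 5 = -45 m
7–10 s: 12 × 3 = 36 m
Net displacement = 9 m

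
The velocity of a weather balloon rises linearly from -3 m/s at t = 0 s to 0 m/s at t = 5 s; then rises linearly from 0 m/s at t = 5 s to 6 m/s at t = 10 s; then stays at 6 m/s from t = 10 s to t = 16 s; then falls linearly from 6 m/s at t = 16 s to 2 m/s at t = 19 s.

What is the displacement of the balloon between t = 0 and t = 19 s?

Displacement is the signed area under the v-t curve.
0–5 s: ½(-3 + 0)(5) = -7.5 m
5–10 s: ½(0 + 6)(5) = 15 m
10–16 s: 6 × 6 = 36 m
16–19 s: ½(6 + 2)(3) = 12 m
Net displacement = 55.5 m

55.5 m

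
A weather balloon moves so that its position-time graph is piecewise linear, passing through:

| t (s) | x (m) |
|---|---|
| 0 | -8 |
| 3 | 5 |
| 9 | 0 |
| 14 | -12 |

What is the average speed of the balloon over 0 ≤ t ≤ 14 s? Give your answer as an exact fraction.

15/7 m/s

Average speed = (total path length)/(elapsed time); on a piecewise-linear x-t graph the path length is Σ|Δx|.
0–3 s: |Δx| = |5 − -8| = 13 m
3–9 s: |Δx| = |0 − 5| = 5 m
9–14 s: |Δx| = |-12 − 0| = 12 m
Total path = 30 m; average speed = 30/14 = 15/7 m/s.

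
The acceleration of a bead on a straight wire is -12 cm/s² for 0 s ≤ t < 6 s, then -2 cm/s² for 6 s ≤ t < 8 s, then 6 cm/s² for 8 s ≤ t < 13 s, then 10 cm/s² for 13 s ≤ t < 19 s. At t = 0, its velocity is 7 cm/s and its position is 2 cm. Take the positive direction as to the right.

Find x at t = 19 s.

-630 cm

On each constant-a segment, Δv = aΔt and Δx = v₀Δt + ½aΔt²; chain segment to segment.
0–6 s: v starts 7 cm/s; Δx = 7·6 + ½·-12·6² = -174 cm; v ends -65 cm/s.
6–8 s: v starts -65 cm/s; Δx = -65·2 + ½·-2·2² = -134 cm; v ends -69 cm/s.
8–13 s: v starts -69 cm/s; Δx = -69·5 + ½·6·5² = -270 cm; v ends -39 cm/s.
13–19 s: v starts -39 cm/s; Δx = -39·6 + ½·10·6² = -54 cm; v ends 21 cm/s.
x(19) = 2 + Σ Δx = -630 cm.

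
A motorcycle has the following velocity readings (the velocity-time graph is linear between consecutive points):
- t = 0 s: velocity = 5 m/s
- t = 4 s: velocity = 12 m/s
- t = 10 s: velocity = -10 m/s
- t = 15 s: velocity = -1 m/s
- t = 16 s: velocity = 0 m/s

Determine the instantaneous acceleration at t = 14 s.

Acceleration is the slope of the v-t graph on 10–15 s: (-1 − -10)/(15 − 10) = 1.8 m/s².

1.8 m/s²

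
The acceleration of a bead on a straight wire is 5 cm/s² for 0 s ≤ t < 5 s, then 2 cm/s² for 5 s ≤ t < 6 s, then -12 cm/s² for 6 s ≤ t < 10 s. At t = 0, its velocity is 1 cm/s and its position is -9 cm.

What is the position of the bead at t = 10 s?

On each constant-a segment, Δv = aΔt and Δx = v₀Δt + ½aΔt²; chain segment to segment.
0–5 s: v starts 1 cm/s; Δx = 1·5 + ½·5·5² = 67.5 cm; v ends 26 cm/s.
5–6 s: v starts 26 cm/s; Δx = 26·1 + ½·2·1² = 27 cm; v ends 28 cm/s.
6–10 s: v starts 28 cm/s; Δx = 28·4 + ½·-12·4² = 16 cm; v ends -20 cm/s.
x(10) = -9 + Σ Δx = 101.5 cm.

101.5 cm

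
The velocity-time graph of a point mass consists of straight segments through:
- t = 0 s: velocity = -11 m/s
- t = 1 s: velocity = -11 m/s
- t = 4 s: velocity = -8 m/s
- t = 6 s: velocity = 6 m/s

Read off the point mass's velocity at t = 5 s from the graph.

On 4–6 s the graph is linear from -8 to 6 m/s: v(5) = -8 + (6 − -8)·(5 − 4)/(6 − 4) = -1 m/s.

-1 m/s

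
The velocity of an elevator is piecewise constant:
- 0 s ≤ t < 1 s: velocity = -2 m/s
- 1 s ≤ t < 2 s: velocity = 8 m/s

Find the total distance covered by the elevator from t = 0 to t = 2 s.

10 m

Distance (not displacement) is the total path length: add the absolute areas under v-t.
0–1 s: |-2| × 1 = 2 m
1–2 s: |8| × 1 = 8 m
Total distance = 10 m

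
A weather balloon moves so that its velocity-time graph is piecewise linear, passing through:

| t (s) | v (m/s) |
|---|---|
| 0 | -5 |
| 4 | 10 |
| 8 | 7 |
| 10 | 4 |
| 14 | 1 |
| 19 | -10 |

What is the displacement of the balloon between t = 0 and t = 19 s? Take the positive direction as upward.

Net displacement equals the area under the velocity-time graph (areas below the axis count negative).
0–4 s: ½(-5 + 10)(4) = 10 m
4–8 s: ½(10 + 7)(4) = 34 m
8–10 s: ½(7 + 4)(2) = 11 m
10–14 s: ½(4 + 1)(4) = 10 m
14–19 s: ½(1 + -10)(5) = -22.5 m
Net displacement = 42.5 m

42.5 m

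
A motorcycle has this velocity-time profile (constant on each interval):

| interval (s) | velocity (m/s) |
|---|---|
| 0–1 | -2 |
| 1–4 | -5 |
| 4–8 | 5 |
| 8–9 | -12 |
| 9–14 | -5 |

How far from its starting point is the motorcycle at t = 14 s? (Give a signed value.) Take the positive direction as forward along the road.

Displacement is the signed area under the v-t curve.
0–1 s: -2 × 1 = -2 m
1–4 s: -5 × 3 = -15 m
4–8 s: 5 × 4 = 20 m
8–9 s: -12 × 1 = -12 m
9–14 s: -5 × 5 = -25 m
Net displacement = -34 m

-34 m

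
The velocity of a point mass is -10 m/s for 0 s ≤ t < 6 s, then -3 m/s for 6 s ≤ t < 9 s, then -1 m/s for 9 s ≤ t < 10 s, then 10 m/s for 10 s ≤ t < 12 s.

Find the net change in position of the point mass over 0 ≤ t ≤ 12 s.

Displacement is the signed area under the v-t curve.
0–6 s: -10 × 6 = -60 m
6–9 s: -3 × 3 = -9 m
9–10 s: -1 × 1 = -1 m
10–12 s: 10 × 2 = 20 m
Net displacement = -50 m

-50 m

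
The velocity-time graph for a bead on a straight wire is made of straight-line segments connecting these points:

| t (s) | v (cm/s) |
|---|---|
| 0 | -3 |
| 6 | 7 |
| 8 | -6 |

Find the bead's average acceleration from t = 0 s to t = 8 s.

Average acceleration = Δv/Δt = (-6 − -3)/(8 − 0) = -0.375 cm/s².

-0.375 cm/s²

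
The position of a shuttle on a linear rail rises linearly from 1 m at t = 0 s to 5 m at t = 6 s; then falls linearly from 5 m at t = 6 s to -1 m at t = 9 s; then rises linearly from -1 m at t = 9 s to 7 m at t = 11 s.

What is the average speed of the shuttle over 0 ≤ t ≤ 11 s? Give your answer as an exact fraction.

18/11 m/s

Average speed = (total path length)/(elapsed time); on a piecewise-linear x-t graph the path length is Σ|Δx|.
0–6 s: |Δx| = |5 − 1| = 4 m
6–9 s: |Δx| = |-1 − 5| = 6 m
9–11 s: |Δx| = |7 − -1| = 8 m
Total path = 18 m; average speed = 18/11 = 18/11 m/s.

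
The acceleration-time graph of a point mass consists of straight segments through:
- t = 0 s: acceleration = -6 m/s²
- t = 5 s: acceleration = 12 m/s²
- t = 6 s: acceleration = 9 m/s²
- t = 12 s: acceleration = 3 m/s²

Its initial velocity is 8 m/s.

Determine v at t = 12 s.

69.5 m/s

Δv equals the area under the a-t graph; then v = v₀ + Δv.
0–5 s: ½(-6 + 12)(5) = 15 m/s
5–6 s: ½(12 + 9)(1) = 10.5 m/s
6–12 s: ½(9 + 3)(6) = 36 m/s
Δv = 61.5 m/s, so v(12) = 8 + (61.5) = 69.5 m/s.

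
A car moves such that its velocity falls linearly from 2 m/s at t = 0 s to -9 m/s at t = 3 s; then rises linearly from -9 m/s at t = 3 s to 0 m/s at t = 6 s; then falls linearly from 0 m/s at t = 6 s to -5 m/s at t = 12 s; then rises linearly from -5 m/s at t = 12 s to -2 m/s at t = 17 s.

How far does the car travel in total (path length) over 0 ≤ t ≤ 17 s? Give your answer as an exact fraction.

1267/22 m

Distance (not displacement) is the total path length: add the absolute areas under v-t.
0–3 s: v = 0 at t = 6/11 s; triangle areas 6/11 + 243/22 = 255/22 m
3–6 s: |½(-9 + 0)(3)| = 13.5 m
6–12 s: |½(0 + -5)(6)| = 15 m
12–17 s: |½(-5 + -2)(5)| = 17.5 m
Total distance = 1267/22 m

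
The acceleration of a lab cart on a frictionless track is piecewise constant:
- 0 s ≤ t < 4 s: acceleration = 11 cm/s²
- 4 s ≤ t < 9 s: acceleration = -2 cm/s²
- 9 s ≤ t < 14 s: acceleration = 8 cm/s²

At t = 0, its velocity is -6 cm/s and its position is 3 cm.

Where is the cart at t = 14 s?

On each constant-a segment, Δv = aΔt and Δx = v₀Δt + ½aΔt²; chain segment to segment.
0–4 s: v starts -6 cm/s; Δx = -6·4 + ½·11·4² = 64 cm; v ends 38 cm/s.
4–9 s: v starts 38 cm/s; Δx = 38·5 + ½·-2·5² = 165 cm; v ends 28 cm/s.
9–14 s: v starts 28 cm/s; Δx = 28·5 + ½·8·5² = 240 cm; v ends 68 cm/s.
x(14) = 3 + Σ Δx = 472 cm.

472 cm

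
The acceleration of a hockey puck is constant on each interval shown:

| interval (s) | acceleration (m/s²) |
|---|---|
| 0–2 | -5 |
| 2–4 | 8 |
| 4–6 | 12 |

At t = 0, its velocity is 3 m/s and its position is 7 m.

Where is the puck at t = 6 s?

47 m

On each constant-a segment, Δv = aΔt and Δx = v₀Δt + ½aΔt²; chain segment to segment.
0–2 s: v starts 3 m/s; Δx = 3·2 + ½·-5·2² = -4 m; v ends -7 m/s.
2–4 s: v starts -7 m/s; Δx = -7·2 + ½·8·2² = 2 m; v ends 9 m/s.
4–6 s: v starts 9 m/s; Δx = 9·2 + ½·12·2² = 42 m; v ends 33 m/s.
x(6) = 7 + Σ Δx = 47 m.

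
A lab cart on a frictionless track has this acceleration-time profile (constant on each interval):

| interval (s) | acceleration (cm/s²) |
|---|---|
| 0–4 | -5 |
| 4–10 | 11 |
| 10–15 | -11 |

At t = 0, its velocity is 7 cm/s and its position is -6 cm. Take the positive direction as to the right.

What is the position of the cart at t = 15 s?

On each constant-a segment, Δv = aΔt and Δx = v₀Δt + ½aΔt²; chain segment to segment.
0–4 s: v starts 7 cm/s; Δx = 7·4 + ½·-5·4² = -12 cm; v ends -13 cm/s.
4–10 s: v starts -13 cm/s; Δx = -13·6 + ½·11·6² = 120 cm; v ends 53 cm/s.
10–15 s: v starts 53 cm/s; Δx = 53·5 + ½·-11·5² = 127.5 cm; v ends -2 cm/s.
x(15) = -6 + Σ Δx = 229.5 cm.

229.5 cm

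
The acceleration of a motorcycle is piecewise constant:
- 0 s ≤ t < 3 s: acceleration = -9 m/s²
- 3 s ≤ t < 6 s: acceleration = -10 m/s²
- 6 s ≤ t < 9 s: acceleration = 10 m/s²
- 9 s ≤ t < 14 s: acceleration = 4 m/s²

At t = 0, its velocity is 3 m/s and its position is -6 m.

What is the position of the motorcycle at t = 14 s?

-341.5 m

On each constant-a segment, Δv = aΔt and Δx = v₀Δt + ½aΔt²; chain segment to segment.
0–3 s: v starts 3 m/s; Δx = 3·3 + ½·-9·3² = -31.5 m; v ends -24 m/s.
3–6 s: v starts -24 m/s; Δx = -24·3 + ½·-10·3² = -117 m; v ends -54 m/s.
6–9 s: v starts -54 m/s; Δx = -54·3 + ½·10·3² = -117 m; v ends -24 m/s.
9–14 s: v starts -24 m/s; Δx = -24·5 + ½·4·5² = -70 m; v ends -4 m/s.
x(14) = -6 + Σ Δx = -341.5 m.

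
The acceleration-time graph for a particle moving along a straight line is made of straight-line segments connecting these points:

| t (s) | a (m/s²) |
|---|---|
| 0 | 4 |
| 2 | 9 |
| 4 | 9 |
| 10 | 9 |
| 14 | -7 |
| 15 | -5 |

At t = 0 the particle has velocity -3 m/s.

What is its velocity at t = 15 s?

80 m/s

Δv equals the area under the a-t graph; then v = v₀ + Δv.
0–2 s: ½(4 + 9)(2) = 13 m/s
2–4 s: 9 × 2 = 18 m/s
4–10 s: 9 × 6 = 54 m/s
10–14 s: ½(9 + -7)(4) = 4 m/s
14–15 s: ½(-7 + -5)(1) = -6 m/s
Δv = 83 m/s, so v(15) = -3 + (83) = 80 m/s.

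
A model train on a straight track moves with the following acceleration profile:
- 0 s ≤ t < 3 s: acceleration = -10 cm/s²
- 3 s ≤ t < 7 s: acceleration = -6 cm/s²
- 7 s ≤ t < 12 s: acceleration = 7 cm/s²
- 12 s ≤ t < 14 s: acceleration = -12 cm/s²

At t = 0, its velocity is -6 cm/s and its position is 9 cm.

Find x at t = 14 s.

-532.5 cm

On each constant-a segment, Δv = aΔt and Δx = v₀Δt + ½aΔt²; chain segment to segment.
0–3 s: v starts -6 cm/s; Δx = -6·3 + ½·-10·3² = -63 cm; v ends -36 cm/s.
3–7 s: v starts -36 cm/s; Δx = -36·4 + ½·-6·4² = -192 cm; v ends -60 cm/s.
7–12 s: v starts -60 cm/s; Δx = -60·5 + ½·7·5² = -212.5 cm; v ends -25 cm/s.
12–14 s: v starts -25 cm/s; Δx = -25·2 + ½·-12·2² = -74 cm; v ends -49 cm/s.
x(14) = 9 + Σ Δx = -532.5 cm.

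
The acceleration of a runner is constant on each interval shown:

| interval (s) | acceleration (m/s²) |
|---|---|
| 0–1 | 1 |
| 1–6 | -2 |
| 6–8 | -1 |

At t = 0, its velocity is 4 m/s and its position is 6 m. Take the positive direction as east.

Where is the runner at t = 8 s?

-1.5 m

On each constant-a segment, Δv = aΔt and Δx = v₀Δt + ½aΔt²; chain segment to segment.
0–1 s: v starts 4 m/s; Δx = 4·1 + ½·1·1² = 4.5 m; v ends 5 m/s.
1–6 s: v starts 5 m/s; Δx = 5·5 + ½·-2·5² = 0 m; v ends -5 m/s.
6–8 s: v starts -5 m/s; Δx = -5·2 + ½·-1·2² = -12 m; v ends -7 m/s.
x(8) = 6 + Σ Δx = -1.5 m.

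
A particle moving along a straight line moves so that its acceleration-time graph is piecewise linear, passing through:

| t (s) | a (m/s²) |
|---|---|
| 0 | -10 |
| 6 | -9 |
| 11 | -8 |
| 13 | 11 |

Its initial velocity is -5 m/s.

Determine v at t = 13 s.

-101.5 m/s

Δv equals the area under the a-t graph; then v = v₀ + Δv.
0–6 s: ½(-10 + -9)(6) = -57 m/s
6–11 s: ½(-9 + -8)(5) = -42.5 m/s
11–13 s: ½(-8 + 11)(2) = 3 m/s
Δv = -96.5 m/s, so v(13) = -5 + (-96.5) = -101.5 m/s.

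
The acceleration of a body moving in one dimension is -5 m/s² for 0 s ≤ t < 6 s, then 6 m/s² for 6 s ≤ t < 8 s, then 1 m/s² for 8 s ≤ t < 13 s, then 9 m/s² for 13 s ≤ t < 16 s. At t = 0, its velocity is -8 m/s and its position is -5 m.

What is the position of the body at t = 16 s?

On each constant-a segment, Δv = aΔt and Δx = v₀Δt + ½aΔt²; chain segment to segment.
0–6 s: v starts -8 m/s; Δx = -8·6 + ½·-5·6² = -138 m; v ends -38 m/s.
6–8 s: v starts -38 m/s; Δx = -38·2 + ½·6·2² = -64 m; v ends -26 m/s.
8–13 s: v starts -26 m/s; Δx = -26·5 + ½·1·5² = -117.5 m; v ends -21 m/s.
13–16 s: v starts -21 m/s; Δx = -21·3 + ½·9·3² = -22.5 m; v ends 6 m/s.
x(16) = -5 + Σ Δx = -347 m.

-347 m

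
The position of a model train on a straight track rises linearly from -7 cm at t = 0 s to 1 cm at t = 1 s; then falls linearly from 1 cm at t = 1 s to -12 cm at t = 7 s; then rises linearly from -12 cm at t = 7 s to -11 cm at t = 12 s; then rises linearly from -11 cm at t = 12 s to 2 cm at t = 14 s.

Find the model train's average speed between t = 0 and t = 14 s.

Average speed = (total path length)/(elapsed time); on a piecewise-linear x-t graph the path length is Σ|Δx|.
0–1 s: |Δx| = |1 − -7| = 8 cm
1–7 s: |Δx| = |-12 − 1| = 13 cm
7–12 s: |Δx| = |-11 − -12| = 1 cm
12–14 s: |Δx| = |2 − -11| = 13 cm
Total path = 35 cm; average speed = 35/14 = 2.5 cm/s.

2.5 cm/s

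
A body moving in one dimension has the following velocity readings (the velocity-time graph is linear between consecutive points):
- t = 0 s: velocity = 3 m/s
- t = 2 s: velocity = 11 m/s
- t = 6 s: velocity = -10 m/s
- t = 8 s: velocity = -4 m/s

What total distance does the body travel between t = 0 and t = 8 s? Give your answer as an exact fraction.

Total distance travelled is ∫|v| dt — sum the magnitudes of each area piece.
0–2 s: |½(3 + 11)(2)| = 14 m
2–6 s: v = 0 at t = 86/21 s; triangle areas 242/21 + 200/21 = 442/21 m
6–8 s: |½(-10 + -4)(2)| = 14 m
Total distance = 1030/21 m

1030/21 m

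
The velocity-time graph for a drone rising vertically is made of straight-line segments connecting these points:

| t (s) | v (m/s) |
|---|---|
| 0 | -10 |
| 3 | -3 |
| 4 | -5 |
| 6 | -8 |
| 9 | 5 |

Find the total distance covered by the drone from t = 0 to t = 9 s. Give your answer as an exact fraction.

Total distance travelled is ∫|v| dt — sum the magnitudes of each area piece.
0–3 s: |½(-10 + -3)(3)| = 19.5 m
3–4 s: |½(-3 + -5)(1)| = 4 m
4–6 s: |½(-5 + -8)(2)| = 13 m
6–9 s: v = 0 at t = 102/13 s; triangle areas 96/13 + 75/26 = 267/26 m
Total distance = 608/13 m

608/13 m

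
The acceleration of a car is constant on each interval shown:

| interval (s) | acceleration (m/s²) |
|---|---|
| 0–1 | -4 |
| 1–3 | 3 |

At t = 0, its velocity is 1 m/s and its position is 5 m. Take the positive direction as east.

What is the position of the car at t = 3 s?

On each constant-a segment, Δv = aΔt and Δx = v₀Δt + ½aΔt²; chain segment to segment.
0–1 s: v starts 1 m/s; Δx = 1·1 + ½·-4·1² = -1 m; v ends -3 m/s.
1–3 s: v starts -3 m/s; Δx = -3·2 + ½·3·2² = 0 m; v ends 3 m/s.
x(3) = 5 + Σ Δx = 4 m.

4 m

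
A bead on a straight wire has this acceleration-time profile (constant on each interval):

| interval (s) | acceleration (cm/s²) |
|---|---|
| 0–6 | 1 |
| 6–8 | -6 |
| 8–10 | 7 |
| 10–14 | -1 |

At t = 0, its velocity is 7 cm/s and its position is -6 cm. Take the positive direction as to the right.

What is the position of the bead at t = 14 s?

On each constant-a segment, Δv = aΔt and Δx = v₀Δt + ½aΔt²; chain segment to segment.
0–6 s: v starts 7 cm/s; Δx = 7·6 + ½·1·6² = 60 cm; v ends 13 cm/s.
6–8 s: v starts 13 cm/s; Δx = 13·2 + ½·-6·2² = 14 cm; v ends 1 cm/s.
8–10 s: v starts 1 cm/s; Δx = 1·2 + ½·7·2² = 16 cm; v ends 15 cm/s.
10–14 s: v starts 15 cm/s; Δx = 15·4 + ½·-1·4² = 52 cm; v ends 11 cm/s.
x(14) = -6 + Σ Δx = 136 cm.

136 cm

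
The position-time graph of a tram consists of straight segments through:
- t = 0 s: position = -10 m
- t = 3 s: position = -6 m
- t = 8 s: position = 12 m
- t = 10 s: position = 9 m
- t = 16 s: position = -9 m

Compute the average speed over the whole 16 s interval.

2.6875 m/s

Average speed = (total path length)/(elapsed time); on a piecewise-linear x-t graph the path length is Σ|Δx|.
0–3 s: |Δx| = |-6 − -10| = 4 m
3–8 s: |Δx| = |12 − -6| = 18 m
8–10 s: |Δx| = |9 − 12| = 3 m
10–16 s: |Δx| = |-9 − 9| = 18 m
Total path = 43 m; average speed = 43/16 = 2.6875 m/s.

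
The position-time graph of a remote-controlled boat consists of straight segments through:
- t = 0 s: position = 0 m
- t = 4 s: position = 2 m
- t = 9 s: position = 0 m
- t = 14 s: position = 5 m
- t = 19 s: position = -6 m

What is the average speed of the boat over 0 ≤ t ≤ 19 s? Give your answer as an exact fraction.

Average speed = (total path length)/(elapsed time); on a piecewise-linear x-t graph the path length is Σ|Δx|.
0–4 s: |Δx| = |2 − 0| = 2 m
4–9 s: |Δx| = |0 − 2| = 2 m
9–14 s: |Δx| = |5 − 0| = 5 m
14–19 s: |Δx| = |-6 − 5| = 11 m
Total path = 20 m; average speed = 20/19 = 20/19 m/s.

20/19 m/s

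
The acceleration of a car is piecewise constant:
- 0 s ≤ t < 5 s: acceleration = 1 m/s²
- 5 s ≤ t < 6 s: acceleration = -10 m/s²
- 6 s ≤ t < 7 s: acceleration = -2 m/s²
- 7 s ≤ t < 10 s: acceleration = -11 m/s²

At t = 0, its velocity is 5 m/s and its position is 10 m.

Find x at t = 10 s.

-4 m

On each constant-a segment, Δv = aΔt and Δx = v₀Δt + ½aΔt²; chain segment to segment.
0–5 s: v starts 5 m/s; Δx = 5·5 + ½·1·5² = 37.5 m; v ends 10 m/s.
5–6 s: v starts 10 m/s; Δx = 10·1 + ½·-10·1² = 5 m; v ends 0 m/s.
6–7 s: v starts 0 m/s; Δx = 0·1 + ½·-2·1² = -1 m; v ends -2 m/s.
7–10 s: v starts -2 m/s; Δx = -2·3 + ½·-11·3² = -55.5 m; v ends -35 m/s.
x(10) = 10 + Σ Δx = -4 m.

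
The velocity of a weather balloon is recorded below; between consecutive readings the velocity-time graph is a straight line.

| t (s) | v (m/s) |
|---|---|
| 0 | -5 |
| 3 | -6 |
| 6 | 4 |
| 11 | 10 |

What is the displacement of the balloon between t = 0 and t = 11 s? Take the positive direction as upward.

Displacement is the signed area under the v-t curve.
0–3 s: ½(-5 + -6)(3) = -16.5 m
3–6 s: ½(-6 + 4)(3) = -3 m
6–11 s: ½(4 + 10)(5) = 35 m
Net displacement = 15.5 m

15.5 m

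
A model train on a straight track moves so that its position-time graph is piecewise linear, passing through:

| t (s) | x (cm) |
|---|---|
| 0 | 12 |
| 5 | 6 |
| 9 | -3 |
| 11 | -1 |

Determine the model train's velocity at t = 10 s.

Velocity is the slope of the x-t graph on 9–11 s: (-1 − -3)/(11 − 9) = 1 cm/s.

1 cm/s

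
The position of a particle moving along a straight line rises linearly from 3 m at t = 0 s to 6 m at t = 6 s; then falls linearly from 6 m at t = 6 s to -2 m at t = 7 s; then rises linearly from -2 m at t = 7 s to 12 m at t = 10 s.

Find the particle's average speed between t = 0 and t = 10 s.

Average speed = (total path length)/(elapsed time); on a piecewise-linear x-t graph the path length is Σ|Δx|.
0–6 s: |Δx| = |6 − 3| = 3 m
6–7 s: |Δx| = |-2 − 6| = 8 m
7–10 s: |Δx| = |12 − -2| = 14 m
Total path = 25 m; average speed = 25/10 = 2.5 m/s.

2.5 m/s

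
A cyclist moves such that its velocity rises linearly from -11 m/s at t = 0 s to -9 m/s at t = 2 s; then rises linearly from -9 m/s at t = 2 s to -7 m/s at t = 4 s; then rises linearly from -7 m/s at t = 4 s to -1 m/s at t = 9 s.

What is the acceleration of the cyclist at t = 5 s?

1.2 m/s²

Acceleration is the slope of the v-t graph on 4–9 s: (-1 − -7)/(9 − 4) = 1.2 m/s².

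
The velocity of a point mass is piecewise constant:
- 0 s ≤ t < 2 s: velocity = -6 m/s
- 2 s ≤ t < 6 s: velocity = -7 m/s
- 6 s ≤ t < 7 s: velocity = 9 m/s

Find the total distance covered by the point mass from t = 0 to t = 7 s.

49 m

Distance (not displacement) is the total path length: add the absolute areas under v-t.
0–2 s: |-6| × 2 = 12 m
2–6 s: |-7| × 4 = 28 m
6–7 s: |9| × 1 = 9 m
Total distance = 49 m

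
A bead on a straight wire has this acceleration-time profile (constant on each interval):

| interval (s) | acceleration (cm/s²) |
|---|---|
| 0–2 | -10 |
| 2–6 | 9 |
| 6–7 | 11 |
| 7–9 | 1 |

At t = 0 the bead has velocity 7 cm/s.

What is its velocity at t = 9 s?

36 cm/s

Δv equals the area under the a-t graph; then v = v₀ + Δv.
0–2 s: -10 × 2 = -20 cm/s
2–6 s: 9 × 4 = 36 cm/s
6–7 s: 11 × 1 = 11 cm/s
7–9 s: 1 × 2 = 2 cm/s
Δv = 29 cm/s, so v(9) = 7 + (29) = 36 cm/s.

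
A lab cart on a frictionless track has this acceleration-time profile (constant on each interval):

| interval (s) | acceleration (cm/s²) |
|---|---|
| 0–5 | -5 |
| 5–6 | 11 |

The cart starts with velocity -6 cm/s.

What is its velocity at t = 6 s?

Δv equals the area under the a-t graph; then v = v₀ + Δv.
0–5 s: -5 × 5 = -25 cm/s
5–6 s: 11 × 1 = 11 cm/s
Δv = -14 cm/s, so v(6) = -6 + (-14) = -20 cm/s.

-20 cm/s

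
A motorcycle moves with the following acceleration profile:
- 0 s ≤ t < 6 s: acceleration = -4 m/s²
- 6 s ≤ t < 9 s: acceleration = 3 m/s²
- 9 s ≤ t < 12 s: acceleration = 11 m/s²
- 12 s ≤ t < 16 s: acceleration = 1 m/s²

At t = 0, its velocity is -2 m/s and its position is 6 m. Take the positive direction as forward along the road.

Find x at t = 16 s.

-72 m

On each constant-a segment, Δv = aΔt and Δx = v₀Δt + ½aΔt²; chain segment to segment.
0–6 s: v starts -2 m/s; Δx = -2·6 + ½·-4·6² = -84 m; v ends -26 m/s.
6–9 s: v starts -26 m/s; Δx = -26·3 + ½·3·3² = -64.5 m; v ends -17 m/s.
9–12 s: v starts -17 m/s; Δx = -17·3 + ½·11·3² = -1.5 m; v ends 16 m/s.
12–16 s: v starts 16 m/s; Δx = 16·4 + ½·1·4² = 72 m; v ends 20 m/s.
x(16) = 6 + Σ Δx = -72 m.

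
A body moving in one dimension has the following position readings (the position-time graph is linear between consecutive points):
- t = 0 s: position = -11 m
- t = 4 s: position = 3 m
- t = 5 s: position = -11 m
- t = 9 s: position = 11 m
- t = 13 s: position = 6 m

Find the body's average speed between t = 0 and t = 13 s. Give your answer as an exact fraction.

Average speed = (total path length)/(elapsed time); on a piecewise-linear x-t graph the path length is Σ|Δx|.
0–4 s: |Δx| = |3 − -11| = 14 m
4–5 s: |Δx| = |-11 − 3| = 14 m
5–9 s: |Δx| = |11 − -11| = 22 m
9–13 s: |Δx| = |6 − 11| = 5 m
Total path = 55 m; average speed = 55/13 = 55/13 m/s.

55/13 m/s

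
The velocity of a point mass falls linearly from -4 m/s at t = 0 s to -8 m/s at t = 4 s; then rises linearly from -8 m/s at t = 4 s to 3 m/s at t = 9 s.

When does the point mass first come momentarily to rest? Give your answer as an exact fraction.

t = 84/11 s

v changes sign on 4–9 s (from -8 to 3); the graph is linear there, so v = 0 at t = 4 + (8)·(9 − 4)/(3 − -8) = 84/11 s.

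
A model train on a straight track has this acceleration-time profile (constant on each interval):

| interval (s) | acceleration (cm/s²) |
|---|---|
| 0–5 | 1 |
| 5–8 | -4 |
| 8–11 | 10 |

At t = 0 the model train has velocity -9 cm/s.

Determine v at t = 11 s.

Δv equals the area under the a-t graph; then v = v₀ + Δv.
0–5 s: 1 × 5 = 5 cm/s
5–8 s: -4 × 3 = -12 cm/s
8–11 s: 10 × 3 = 30 cm/s
Δv = 23 cm/s, so v(11) = -9 + (23) = 14 cm/s.

14 cm/s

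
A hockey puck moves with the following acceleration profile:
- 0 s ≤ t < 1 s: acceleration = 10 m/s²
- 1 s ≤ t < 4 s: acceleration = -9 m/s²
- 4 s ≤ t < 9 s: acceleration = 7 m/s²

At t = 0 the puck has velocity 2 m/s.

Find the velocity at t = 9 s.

Δv equals the area under the a-t graph; then v = v₀ + Δv.
0–1 s: 10 × 1 = 10 m/s
1–4 s: -9 × 3 = -27 m/s
4–9 s: 7 × 5 = 35 m/s
Δv = 18 m/s, so v(9) = 2 + (18) = 20 m/s.

20 m/s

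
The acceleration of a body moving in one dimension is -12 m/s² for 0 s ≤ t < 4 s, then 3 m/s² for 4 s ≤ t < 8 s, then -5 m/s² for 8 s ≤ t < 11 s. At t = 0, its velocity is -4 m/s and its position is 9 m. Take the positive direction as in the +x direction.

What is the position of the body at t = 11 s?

On each constant-a segment, Δv = aΔt and Δx = v₀Δt + ½aΔt²; chain segment to segment.
0–4 s: v starts -4 m/s; Δx = -4·4 + ½·-12·4² = -112 m; v ends -52 m/s.
4–8 s: v starts -52 m/s; Δx = -52·4 + ½·3·4² = -184 m; v ends -40 m/s.
8–11 s: v starts -40 m/s; Δx = -40·3 + ½·-5·3² = -142.5 m; v ends -55 m/s.
x(11) = 9 + Σ Δx = -429.5 m.

-429.5 m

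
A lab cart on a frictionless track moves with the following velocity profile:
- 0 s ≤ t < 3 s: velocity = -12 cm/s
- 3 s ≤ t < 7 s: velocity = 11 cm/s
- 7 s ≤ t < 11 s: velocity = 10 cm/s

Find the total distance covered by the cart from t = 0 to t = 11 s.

120 cm

Distance (not displacement) is the total path length: add the absolute areas under v-t.
0–3 s: |-12| × 3 = 36 cm
3–7 s: |11| × 4 = 44 cm
7–11 s: |10| × 4 = 40 cm
Total distance = 120 cm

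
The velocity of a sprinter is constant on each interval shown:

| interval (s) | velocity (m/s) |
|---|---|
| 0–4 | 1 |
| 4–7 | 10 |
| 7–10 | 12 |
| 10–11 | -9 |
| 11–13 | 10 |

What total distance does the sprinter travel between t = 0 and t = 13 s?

99 m

Total distance travelled is ∫|v| dt — sum the magnitudes of each area piece.
0–4 s: |1| × 4 = 4 m
4–7 s: |10| × 3 = 30 m
7–10 s: |12| × 3 = 36 m
10–11 s: |-9| × 1 = 9 m
11–13 s: |10| × 2 = 20 m
Total distance = 99 m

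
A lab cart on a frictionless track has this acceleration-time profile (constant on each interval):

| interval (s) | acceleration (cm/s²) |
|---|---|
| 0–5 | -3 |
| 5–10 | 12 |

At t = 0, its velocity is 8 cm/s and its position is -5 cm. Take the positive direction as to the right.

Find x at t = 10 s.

On each constant-a segment, Δv = aΔt and Δx = v₀Δt + ½aΔt²; chain segment to segment.
0–5 s: v starts 8 cm/s; Δx = 8·5 + ½·-3·5² = 2.5 cm; v ends -7 cm/s.
5–10 s: v starts -7 cm/s; Δx = -7·5 + ½·12·5² = 115 cm; v ends 53 cm/s.
x(10) = -5 + Σ Δx = 112.5 cm.

112.5 cm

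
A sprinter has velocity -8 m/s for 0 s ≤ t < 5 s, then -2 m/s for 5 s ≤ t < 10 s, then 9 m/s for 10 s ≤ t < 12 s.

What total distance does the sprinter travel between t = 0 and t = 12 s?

Distance (not displacement) is the total path length: add the absolute areas under v-t.
0–5 s: |-8| × 5 = 40 m
5–10 s: |-2| × 5 = 10 m
10–12 s: |9| × 2 = 18 m
Total distance = 68 m

68 m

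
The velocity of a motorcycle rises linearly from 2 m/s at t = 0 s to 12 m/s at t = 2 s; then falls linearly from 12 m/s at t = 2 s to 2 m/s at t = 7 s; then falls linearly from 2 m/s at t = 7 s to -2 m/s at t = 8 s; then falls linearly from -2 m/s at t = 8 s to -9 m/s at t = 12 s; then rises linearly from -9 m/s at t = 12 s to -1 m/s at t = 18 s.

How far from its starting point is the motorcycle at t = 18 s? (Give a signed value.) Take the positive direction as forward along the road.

Displacement is the signed area under the v-t curve.
0–2 s: ½(2 + 12)(2) = 14 m
2–7 s: ½(12 + 2)(5) = 35 m
7–8 s: ½(2 + -2)(1) = 0 m
8–12 s: ½(-2 + -9)(4) = -22 m
12–18 s: ½(-9 + -1)(6) = -30 m
Net displacement = -3 m

-3 m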